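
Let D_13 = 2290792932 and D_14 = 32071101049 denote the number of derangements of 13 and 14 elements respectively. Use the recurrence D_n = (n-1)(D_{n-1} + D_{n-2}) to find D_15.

481066515734

D_15 = (15-1)·(D_14 + D_13) = 14·(32071101049 + 2290792932) = 14·34361893981 = 481066515734.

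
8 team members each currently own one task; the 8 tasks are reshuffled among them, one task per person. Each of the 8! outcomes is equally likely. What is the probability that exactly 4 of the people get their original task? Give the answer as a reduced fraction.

1/64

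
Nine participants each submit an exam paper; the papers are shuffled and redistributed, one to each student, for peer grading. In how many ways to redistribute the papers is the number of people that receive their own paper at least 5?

1339

# with exactly i fixed is C(9,i)·!(9-i); sum over i=5..9:
  i=5: C(9,5)·!4 = 126·9 = 1134
  i=6: C(9,6)·!3 = 84·2 = 168
  i=7: C(9,7)·!2 = 36·1 = 36
  i=8: C(9,8)·!1 = 9·0 = 0
  i=9: C(9,9)·!0 = 1·1 = 1
Total = 1339.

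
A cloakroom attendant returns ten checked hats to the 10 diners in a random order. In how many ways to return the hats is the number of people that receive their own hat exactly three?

Choose which 3 of the 10 are fixed: C(10,3) = 120.
The other 7 form a derangement: !7 = 1854.
Total: 120 × 1854 = 222480.

222480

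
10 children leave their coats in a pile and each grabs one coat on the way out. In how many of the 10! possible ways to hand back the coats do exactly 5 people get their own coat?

11088

Pick the 5 fixed positions: C(10,5) = 252 ways.
The remaining 5 must be deranged: !5 = 44.
Total: 252 × 44 = 11088.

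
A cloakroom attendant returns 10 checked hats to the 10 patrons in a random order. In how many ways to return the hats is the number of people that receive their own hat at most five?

3626624

Sum C(10,i)·!(10-i) for i = 0..5:
  i=0: C(10,0)·!10 = 1·1334961 = 1334961
  i=1: C(10,1)·!9 = 10·133496 = 1334960
  i=2: C(10,2)·!8 = 45·14833 = 667485
  i=3: C(10,3)·!7 = 120·1854 = 222480
  i=4: C(10,4)·!6 = 210·265 = 55650
  i=5: C(10,5)·!5 = 252·44 = 11088
Total = 3626624.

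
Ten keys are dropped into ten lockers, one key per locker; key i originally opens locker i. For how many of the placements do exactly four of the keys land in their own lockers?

55650

Pick the 4 fixed positions: C(10,4) = 210 ways.
The other 6 form a derangement: !6 = 265.
Total: 210 × 265 = 55650.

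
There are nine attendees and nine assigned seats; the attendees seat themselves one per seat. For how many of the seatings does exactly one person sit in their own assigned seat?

133497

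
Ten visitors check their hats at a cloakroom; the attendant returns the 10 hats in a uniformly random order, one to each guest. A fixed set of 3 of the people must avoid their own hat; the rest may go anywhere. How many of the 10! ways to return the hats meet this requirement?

2656080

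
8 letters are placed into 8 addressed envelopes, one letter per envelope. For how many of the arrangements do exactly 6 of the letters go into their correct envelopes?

28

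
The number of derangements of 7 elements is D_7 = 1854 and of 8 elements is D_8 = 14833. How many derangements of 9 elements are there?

D_9 = (9-1)·(D_8 + D_7) = 8·(14833 + 1854) = 8·16687 = 133496.

133496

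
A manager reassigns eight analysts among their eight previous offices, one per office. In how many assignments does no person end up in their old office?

!8 = 8! · Σ_{k=0}^{8} (-1)^k/k!
= 8! - 8!/1! + 8!/2! - 8!/3! + 8!/4! - 8!/5! + 8!/6! - 8!/7! + 8!/8!
= 40320 - 40320 + 20160 - 6720 + 1680 - 336 + 56 - 8 + 1
= 14833

14833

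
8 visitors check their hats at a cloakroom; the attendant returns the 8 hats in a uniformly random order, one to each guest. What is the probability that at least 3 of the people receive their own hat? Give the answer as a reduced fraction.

647/8064

Favorable outcomes: Σ_{i≥3} C(8,i)·!(8-i) = 56·44 + 70·9 + 56·2 + 28·1 + 8·0 + 1·1 = 3235.
Total outcomes: 8! = 40320.
Probability = 3235/40320 = 647/8064.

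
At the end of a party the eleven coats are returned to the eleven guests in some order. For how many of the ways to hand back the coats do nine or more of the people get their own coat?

# with exactly i fixed is C(11,i)·!(11-i); sum over i=9..11:
  i=9: C(11,9)·!2 = 55·1 = 55
  i=10: C(11,10)·!1 = 11·0 = 0
  i=11: C(11,11)·!0 = 1·1 = 1
Total = 56.

56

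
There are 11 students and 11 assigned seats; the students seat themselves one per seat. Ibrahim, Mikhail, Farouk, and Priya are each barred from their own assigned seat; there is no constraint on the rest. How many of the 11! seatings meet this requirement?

Inclusion-exclusion on the 4 forbidden self-matches:
Σ_{j=0}^{4} (-1)^j C(4,j)(11-j)!
= C(4,0)·11! - C(4,1)·10! + C(4,2)·9! - C(4,3)·8! + C(4,4)·7!
= 39916800 - 14515200 + 2177280 - 161280 + 5040
= 27422640

27422640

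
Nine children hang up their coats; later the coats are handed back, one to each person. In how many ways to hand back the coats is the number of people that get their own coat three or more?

29143

# with exactly i fixed is C(9,i)·!(9-i); sum over i=3..9:
  i=3: C(9,3)·!6 = 84·265 = 22260
  i=4: C(9,4)·!5 = 126·44 = 5544
  i=5: C(9,5)·!4 = 126·9 = 1134
  i=6: C(9,6)·!3 = 84·2 = 168
  i=7: C(9,7)·!2 = 36·1 = 36
  i=8: C(9,8)·!1 = 9·0 = 0
  i=9: C(9,9)·!0 = 1·1 = 1
Total = 29143.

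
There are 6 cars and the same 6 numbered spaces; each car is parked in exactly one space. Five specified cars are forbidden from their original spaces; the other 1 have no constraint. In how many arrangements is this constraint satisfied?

309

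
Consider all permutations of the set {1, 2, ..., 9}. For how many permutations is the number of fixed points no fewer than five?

1339

# with exactly i fixed is C(9,i)·!(9-i); sum over i=5..9:
  i=5: C(9,5)·!4 = 126·9 = 1134
  i=6: C(9,6)·!3 = 84·2 = 168
  i=7: C(9,7)·!2 = 36·1 = 36
  i=8: C(9,8)·!1 = 9·0 = 0
  i=9: C(9,9)·!0 = 1·1 = 1
Total = 1339.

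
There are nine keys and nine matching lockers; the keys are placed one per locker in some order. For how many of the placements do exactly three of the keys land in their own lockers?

22260

Choose which 3 of the 9 are fixed: C(9,3) = 84.
The other 6 form a derangement: !6 = 265.
Total: 84 × 265 = 22260.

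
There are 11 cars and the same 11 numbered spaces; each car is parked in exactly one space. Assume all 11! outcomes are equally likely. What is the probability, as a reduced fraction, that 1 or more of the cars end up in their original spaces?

2523223/3991680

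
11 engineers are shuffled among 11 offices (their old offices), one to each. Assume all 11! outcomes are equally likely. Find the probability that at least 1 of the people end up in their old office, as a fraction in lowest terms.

2523223/3991680

Favorable outcomes: Σ_{i≥1} C(11,i)·!(11-i) = 11·1334961 + 55·133496 + 165·14833 + 330·1854 + 462·265 + 462·44 + 330·9 + 165·2 + 55·1 + 11·0 + 1·1 = 25232230.
Total outcomes: 11! = 39916800.
Probability = 25232230/39916800 = 2523223/3991680.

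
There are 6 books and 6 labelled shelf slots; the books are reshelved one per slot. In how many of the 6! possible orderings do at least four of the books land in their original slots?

16

Sum C(6,i)·!(6-i) for i = 4..6:
  i=4: C(6,4)·!2 = 15·1 = 15
  i=5: C(6,5)·!1 = 6·0 = 0
  i=6: C(6,6)·!0 = 1·1 = 1
Total = 16.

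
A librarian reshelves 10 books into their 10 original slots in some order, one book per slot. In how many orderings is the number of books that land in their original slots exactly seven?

Pick the 7 fixed positions: C(10,7) = 120 ways.
The other 3 form a derangement: !3 = 2.
Total: 120 × 2 = 240.

240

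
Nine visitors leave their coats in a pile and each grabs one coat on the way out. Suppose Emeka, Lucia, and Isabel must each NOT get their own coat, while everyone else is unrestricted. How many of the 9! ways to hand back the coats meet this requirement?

256320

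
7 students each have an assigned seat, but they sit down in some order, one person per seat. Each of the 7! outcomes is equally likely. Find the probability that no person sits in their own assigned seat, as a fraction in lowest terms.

103/280

Favorable outcomes: !7 = 1854.
Total outcomes: 7! = 5040.
Probability = 1854/5040 = 103/280.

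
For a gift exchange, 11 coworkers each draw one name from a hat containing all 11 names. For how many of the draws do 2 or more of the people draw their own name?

Sum C(11,i)·!(11-i) for i = 2..11:
  i=2: C(11,2)·!9 = 55·133496 = 7342280
  i=3: C(11,3)·!8 = 165·14833 = 2447445
  i=4: C(11,4)·!7 = 330·1854 = 611820
  i=5: C(11,5)·!6 = 462·265 = 122430
  i=6: C(11,6)·!5 = 462·44 = 20328
  i=7: C(11,7)·!4 = 330·9 = 2970
  i=8: C(11,8)·!3 = 165·2 = 330
  i=9: C(11,9)·!2 = 55·1 = 55
  i=10: C(11,10)·!1 = 11·0 = 0
  i=11: C(11,11)·!0 = 1·1 = 1
Total = 10547659.

10547659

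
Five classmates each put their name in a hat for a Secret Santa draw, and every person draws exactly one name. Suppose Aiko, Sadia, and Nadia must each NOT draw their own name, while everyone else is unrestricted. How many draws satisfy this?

Inclusion-exclusion on the 3 forbidden self-matches:
Σ_{j=0}^{3} (-1)^j C(3,j)(5-j)!
= C(3,0)·5! - C(3,1)·4! + C(3,2)·3! - C(3,3)·2!
= 120 - 72 + 18 - 2
= 64

64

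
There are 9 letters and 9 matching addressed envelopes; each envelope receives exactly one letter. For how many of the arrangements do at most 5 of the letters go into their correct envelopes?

362675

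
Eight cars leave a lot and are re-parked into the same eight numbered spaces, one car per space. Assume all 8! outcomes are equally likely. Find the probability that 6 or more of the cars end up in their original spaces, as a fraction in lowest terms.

Favorable outcomes: Σ_{i≥6} C(8,i)·!(8-i) = 28·1 + 8·0 + 1·1 = 29.
Total outcomes: 8! = 40320.
Probability = 29/40320 = 29/40320.

29/40320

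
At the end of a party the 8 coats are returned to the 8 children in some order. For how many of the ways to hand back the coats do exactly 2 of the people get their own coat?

7420

Choose which 2 of the 8 are fixed: C(8,2) = 28.
The remaining 6 must be deranged: !6 = 265.
Total: 28 × 265 = 7420.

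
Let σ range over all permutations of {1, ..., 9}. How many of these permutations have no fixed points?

133496

By inclusion-exclusion, !9 = Σ (-1)^k · 9!/k! for k=0..9
= 9! - 9!/1! + 9!/2! - 9!/3! + 9!/4! - 9!/5! + 9!/6! - 9!/7! + 9!/8! - 9!/9!
= 362880 - 362880 + 181440 - 60480 + 15120 - 3024 + 504 - 72 + 9 - 1
= 133496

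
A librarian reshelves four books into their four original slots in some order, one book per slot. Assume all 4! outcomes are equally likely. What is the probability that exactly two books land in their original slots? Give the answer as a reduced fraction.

Favorable outcomes: C(4,2)·!2 = 6·1 = 6.
Total outcomes: 4! = 24.
Probability = 6/24 = 1/4.

1/4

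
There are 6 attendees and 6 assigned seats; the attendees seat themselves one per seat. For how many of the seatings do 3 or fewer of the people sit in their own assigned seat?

704

# with exactly i fixed is C(6,i)·!(6-i); sum over i=0..3:
  i=0: C(6,0)·!6 = 1·265 = 265
  i=1: C(6,1)·!5 = 6·44 = 264
  i=2: C(6,2)·!4 = 15·9 = 135
  i=3: C(6,3)·!3 = 20·2 = 40
Total = 704.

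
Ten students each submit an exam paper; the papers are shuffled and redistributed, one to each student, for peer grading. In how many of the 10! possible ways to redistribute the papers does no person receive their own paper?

By inclusion-exclusion, !10 = Σ (-1)^k · 10!/k! for k=0..10
= 10! - 10!/1! + 10!/2! - 10!/3! + 10!/4! - 10!/5! + 10!/6! - 10!/7! + 10!/8! - 10!/9! + 10!/10!
= 3628800 - 3628800 + 1814400 - 604800 + 151200 - 30240 + 5040 - 720 + 90 - 10 + 1
= 1334961

1334961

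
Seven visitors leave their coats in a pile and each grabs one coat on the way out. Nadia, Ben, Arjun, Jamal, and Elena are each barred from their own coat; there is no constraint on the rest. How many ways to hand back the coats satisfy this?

Let A_j be the event that the j-th constrained one is fixed. By inclusion-exclusion over the 5 events:
Σ_{j=0}^{5} (-1)^j C(5,j)(7-j)!
= C(5,0)·7! - C(5,1)·6! + C(5,2)·5! - C(5,3)·4! + C(5,4)·3! - C(5,5)·2!
= 5040 - 3600 + 1200 - 240 + 30 - 2
= 2428

2428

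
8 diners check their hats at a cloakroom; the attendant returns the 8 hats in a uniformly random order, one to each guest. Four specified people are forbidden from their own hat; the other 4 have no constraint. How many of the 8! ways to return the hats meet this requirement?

Inclusion-exclusion on the 4 forbidden self-matches:
Σ_{j=0}^{4} (-1)^j C(4,j)(8-j)!
= C(4,0)·8! - C(4,1)·7! + C(4,2)·6! - C(4,3)·5! + C(4,4)·4!
= 40320 - 20160 + 4320 - 480 + 24
= 24024

24024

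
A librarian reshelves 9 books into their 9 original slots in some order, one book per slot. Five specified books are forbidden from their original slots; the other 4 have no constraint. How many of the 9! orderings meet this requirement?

205056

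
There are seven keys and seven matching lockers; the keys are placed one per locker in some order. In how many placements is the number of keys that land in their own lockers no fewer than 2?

# with exactly i fixed is C(7,i)·!(7-i); sum over i=2..7:
  i=2: C(7,2)·!5 = 21·44 = 924
  i=3: C(7,3)·!4 = 35·9 = 315
  i=4: C(7,4)·!3 = 35·2 = 70
  i=5: C(7,5)·!2 = 21·1 = 21
  i=6: C(7,6)·!1 = 7·0 = 0
  i=7: C(7,7)·!0 = 1·1 = 1
Total = 1331.

1331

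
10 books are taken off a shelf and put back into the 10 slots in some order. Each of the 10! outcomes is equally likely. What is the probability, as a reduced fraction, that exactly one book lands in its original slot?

16687/45360

Favorable outcomes: C(10,1)·!9 = 10·133496 = 1334960.
Total outcomes: 10! = 3628800.
Probability = 1334960/3628800 = 16687/45360.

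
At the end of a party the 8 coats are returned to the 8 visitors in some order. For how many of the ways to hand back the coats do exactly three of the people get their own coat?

Pick the 3 fixed positions: C(8,3) = 56 ways.
The other 5 form a derangement: !5 = 44.
Total: 56 × 44 = 2464.

2464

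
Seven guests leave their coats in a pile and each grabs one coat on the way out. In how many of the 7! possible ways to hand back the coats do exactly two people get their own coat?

Choose which 2 of the 7 are fixed: C(7,2) = 21.
The remaining 5 must be deranged: !5 = 44.
Total: 21 × 44 = 924.

924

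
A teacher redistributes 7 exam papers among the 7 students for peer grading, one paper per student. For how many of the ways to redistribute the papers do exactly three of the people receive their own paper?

315

Choose which 3 of the 7 are fixed: C(7,3) = 35.
The other 4 form a derangement: !4 = 9.
Total: 35 × 9 = 315.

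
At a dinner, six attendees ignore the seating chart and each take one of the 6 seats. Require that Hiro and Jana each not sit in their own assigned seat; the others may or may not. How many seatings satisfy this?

Inclusion-exclusion on the 2 forbidden self-matches:
Σ_{j=0}^{2} (-1)^j C(2,j)(6-j)!
= C(2,0)·6! - C(2,1)·5! + C(2,2)·4!
= 720 - 240 + 24
= 504

504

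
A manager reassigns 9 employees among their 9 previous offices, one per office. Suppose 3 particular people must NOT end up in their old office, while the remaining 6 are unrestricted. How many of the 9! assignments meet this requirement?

256320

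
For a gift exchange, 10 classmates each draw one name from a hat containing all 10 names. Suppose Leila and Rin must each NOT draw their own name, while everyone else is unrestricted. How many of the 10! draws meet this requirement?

Inclusion-exclusion on the 2 forbidden self-matches:
Σ_{j=0}^{2} (-1)^j C(2,j)(10-j)!
= C(2,0)·10! - C(2,1)·9! + C(2,2)·8!
= 3628800 - 725760 + 40320
= 2943360

2943360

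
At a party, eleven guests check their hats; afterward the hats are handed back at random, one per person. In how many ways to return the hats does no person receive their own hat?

14684570

The number of derangements of 11 is !11 = Σ_{k=0}^{11} (-1)^k·11!/k!
= 11! - 11!/1! + 11!/2! - 11!/3! + 11!/4! - 11!/5! + 11!/6! - 11!/7! + 11!/8! - 11!/9! + 11!/10! - 11!/11!
= 39916800 - 39916800 + 19958400 - 6652800 + 1663200 - 332640 + 55440 - 7920 + 990 - 110 + 11 - 1
= 14684570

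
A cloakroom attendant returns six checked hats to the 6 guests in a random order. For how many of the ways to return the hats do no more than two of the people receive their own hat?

Sum C(6,i)·!(6-i) for i = 0..2:
  i=0: C(6,0)·!6 = 1·265 = 265
  i=1: C(6,1)·!5 = 6·44 = 264
  i=2: C(6,2)·!4 = 15·9 = 135
Total = 664.

664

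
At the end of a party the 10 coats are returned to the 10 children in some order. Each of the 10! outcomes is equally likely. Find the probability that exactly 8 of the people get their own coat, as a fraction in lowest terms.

Favorable outcomes: C(10,8)·!2 = 45·1 = 45.
Total outcomes: 10! = 3628800.
Probability = 45/3628800 = 1/80640.

1/80640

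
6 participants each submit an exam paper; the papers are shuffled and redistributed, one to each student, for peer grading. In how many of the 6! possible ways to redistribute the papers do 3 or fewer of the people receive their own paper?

704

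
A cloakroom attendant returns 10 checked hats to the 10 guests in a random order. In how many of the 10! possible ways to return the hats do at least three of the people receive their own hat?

Sum C(10,i)·!(10-i) for i = 3..10:
  i=3: C(10,3)·!7 = 120·1854 = 222480
  i=4: C(10,4)·!6 = 210·265 = 55650
  i=5: C(10,5)·!5 = 252·44 = 11088
  i=6: C(10,6)·!4 = 210·9 = 1890
  i=7: C(10,7)·!3 = 120·2 = 240
  i=8: C(10,8)·!2 = 45·1 = 45
  i=9: C(10,9)·!1 = 10·0 = 0
  i=10: C(10,10)·!0 = 1·1 = 1
Total = 291394.

291394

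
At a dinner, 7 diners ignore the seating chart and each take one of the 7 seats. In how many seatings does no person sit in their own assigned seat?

Recurrence: !7 = 6·(!6 + !5).
!7 = 6·(265 + 44) = 6·309 = 1854

1854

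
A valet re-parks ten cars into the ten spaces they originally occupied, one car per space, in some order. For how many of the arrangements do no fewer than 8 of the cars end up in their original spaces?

46

# with exactly i fixed is C(10,i)·!(10-i); sum over i=8..10:
  i=8: C(10,8)·!2 = 45·1 = 45
  i=9: C(10,9)·!1 = 10·0 = 0
  i=10: C(10,10)·!0 = 1·1 = 1
Total = 46.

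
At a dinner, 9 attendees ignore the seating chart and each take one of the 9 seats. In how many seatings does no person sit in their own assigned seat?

!9 is the nearest integer to 9!/e.
9! = 362880, and 362880/e ≈ 133496.09, so !9 = 133496.

133496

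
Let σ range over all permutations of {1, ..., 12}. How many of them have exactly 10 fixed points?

66

Pick the 10 fixed positions: C(12,10) = 66 ways.
The other 2 form a derangement: !2 = 1.
Total: 66 × 1 = 66.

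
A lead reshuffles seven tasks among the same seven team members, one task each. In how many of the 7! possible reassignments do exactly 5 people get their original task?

Pick the 5 fixed positions: C(7,5) = 21 ways.
The other 2 form a derangement: !2 = 1.
Total: 21 × 1 = 21.

21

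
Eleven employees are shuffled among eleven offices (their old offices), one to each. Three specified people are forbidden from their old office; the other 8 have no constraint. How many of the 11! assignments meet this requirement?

30078720

Let A_j be the event that the j-th constrained one is fixed. By inclusion-exclusion over the 3 events:
Σ_{j=0}^{3} (-1)^j C(3,j)(11-j)!
= C(3,0)·11! - C(3,1)·10! + C(3,2)·9! - C(3,3)·8!
= 39916800 - 10886400 + 1088640 - 40320
= 30078720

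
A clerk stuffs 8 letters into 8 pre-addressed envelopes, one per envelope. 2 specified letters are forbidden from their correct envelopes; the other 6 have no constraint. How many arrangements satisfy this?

30960

Let A_j be the event that the j-th constrained one is fixed. By inclusion-exclusion over the 2 events:
Σ_{j=0}^{2} (-1)^j C(2,j)(8-j)!
= C(2,0)·8! - C(2,1)·7! + C(2,2)·6!
= 40320 - 10080 + 720
= 30960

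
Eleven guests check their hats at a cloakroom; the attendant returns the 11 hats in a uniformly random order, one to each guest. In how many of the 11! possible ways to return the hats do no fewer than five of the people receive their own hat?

146114

Sum C(11,i)·!(11-i) for i = 5..11:
  i=5: C(11,5)·!6 = 462·265 = 122430
  i=6: C(11,6)·!5 = 462·44 = 20328
  i=7: C(11,7)·!4 = 330·9 = 2970
  i=8: C(11,8)·!3 = 165·2 = 330
  i=9: C(11,9)·!2 = 55·1 = 55
  i=10: C(11,10)·!1 = 11·0 = 0
  i=11: C(11,11)·!0 = 1·1 = 1
Total = 146114.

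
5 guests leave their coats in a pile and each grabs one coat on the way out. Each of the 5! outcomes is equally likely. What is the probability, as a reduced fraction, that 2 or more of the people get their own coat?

31/120

Favorable outcomes: Σ_{i≥2} C(5,i)·!(5-i) = 10·2 + 10·1 + 5·0 + 1·1 = 31.
Total outcomes: 5! = 120.
Probability = 31/120 = 31/120.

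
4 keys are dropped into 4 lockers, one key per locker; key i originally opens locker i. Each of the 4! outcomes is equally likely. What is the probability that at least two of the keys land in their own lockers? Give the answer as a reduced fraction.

7/24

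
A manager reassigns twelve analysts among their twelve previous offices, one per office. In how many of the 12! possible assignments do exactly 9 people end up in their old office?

440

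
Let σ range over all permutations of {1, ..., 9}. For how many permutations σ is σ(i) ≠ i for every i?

Use !n = n·!(n-1) + (-1)^n.
!9 = 9·14833 - 1 = 133496

133496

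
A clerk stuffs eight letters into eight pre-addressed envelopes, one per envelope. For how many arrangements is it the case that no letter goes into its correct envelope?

Use !n = n·!(n-1) + (-1)^n.
!8 = 8·1854 + 1 = 14833

14833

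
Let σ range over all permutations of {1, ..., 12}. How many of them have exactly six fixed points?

244860

Choose which 6 of the 12 are fixed: C(12,6) = 924.
The remaining 6 must be deranged: !6 = 265.
Total: 924 × 265 = 244860.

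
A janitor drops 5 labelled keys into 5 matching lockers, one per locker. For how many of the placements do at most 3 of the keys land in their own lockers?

119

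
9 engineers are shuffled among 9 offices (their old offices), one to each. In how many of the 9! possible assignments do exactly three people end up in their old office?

22260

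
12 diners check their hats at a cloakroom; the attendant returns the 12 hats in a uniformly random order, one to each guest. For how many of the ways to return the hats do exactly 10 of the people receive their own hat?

66

Choose which 10 of the 12 are fixed: C(12,10) = 66.
The remaining 2 must be deranged: !2 = 1.
Total: 66 × 1 = 66.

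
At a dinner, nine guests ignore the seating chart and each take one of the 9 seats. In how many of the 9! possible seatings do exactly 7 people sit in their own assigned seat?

Choose which 7 of the 9 are fixed: C(9,7) = 36.
The remaining 2 must be deranged: !2 = 1.
Total: 36 × 1 = 36.

36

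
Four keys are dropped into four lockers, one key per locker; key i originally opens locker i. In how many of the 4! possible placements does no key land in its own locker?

9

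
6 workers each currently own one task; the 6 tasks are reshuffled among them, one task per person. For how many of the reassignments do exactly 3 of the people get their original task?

40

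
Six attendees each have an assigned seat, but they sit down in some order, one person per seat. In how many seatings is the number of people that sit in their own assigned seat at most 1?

529

# with exactly i fixed is C(6,i)·!(6-i); sum over i=0..1:
  i=0: C(6,0)·!6 = 1·265 = 265
  i=1: C(6,1)·!5 = 6·44 = 264
Total = 529.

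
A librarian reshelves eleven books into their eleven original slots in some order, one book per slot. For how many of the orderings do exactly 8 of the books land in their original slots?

Pick the 8 fixed positions: C(11,8) = 165 ways.
The other 3 form a derangement: !3 = 2.
Total: 165 × 2 = 330.

330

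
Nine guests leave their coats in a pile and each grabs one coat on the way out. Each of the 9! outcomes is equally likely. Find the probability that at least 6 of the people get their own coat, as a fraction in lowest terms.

Favorable outcomes: Σ_{i≥6} C(9,i)·!(9-i) = 84·2 + 36·1 + 9·0 + 1·1 = 205.
Total outcomes: 9! = 362880.
Probability = 205/362880 = 41/72576.

41/72576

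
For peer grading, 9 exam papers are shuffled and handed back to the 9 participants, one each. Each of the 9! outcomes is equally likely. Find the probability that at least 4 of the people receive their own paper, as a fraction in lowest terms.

Favorable outcomes: Σ_{i≥4} C(9,i)·!(9-i) = 126·44 + 126·9 + 84·2 + 36·1 + 9·0 + 1·1 = 6883.
Total outcomes: 9! = 362880.
Probability = 6883/362880 = 6883/362880.

6883/362880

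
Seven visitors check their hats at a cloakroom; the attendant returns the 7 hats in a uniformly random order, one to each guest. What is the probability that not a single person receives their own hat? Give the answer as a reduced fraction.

103/280

Favorable outcomes: !7 = 1854.
Total outcomes: 7! = 5040.
Probability = 1854/5040 = 103/280.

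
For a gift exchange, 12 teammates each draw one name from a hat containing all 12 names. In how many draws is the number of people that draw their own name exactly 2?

88107426

Pick the 2 fixed positions: C(12,2) = 66 ways.
The other 10 form a derangement: !10 = 1334961.
Total: 66 × 1334961 = 88107426.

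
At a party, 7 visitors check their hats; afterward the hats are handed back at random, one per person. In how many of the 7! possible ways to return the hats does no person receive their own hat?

Recurrence: !7 = 6·(!6 + !5).
!7 = 6·(265 + 44) = 6·309 = 1854

1854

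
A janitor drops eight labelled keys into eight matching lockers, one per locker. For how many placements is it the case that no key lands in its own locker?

!8 = 8! · Σ_{k=0}^{8} (-1)^k/k!
= 8! - 8!/1! + 8!/2! - 8!/3! + 8!/4! - 8!/5! + 8!/6! - 8!/7! + 8!/8!
= 40320 - 40320 + 20160 - 6720 + 1680 - 336 + 56 - 8 + 1
= 14833

14833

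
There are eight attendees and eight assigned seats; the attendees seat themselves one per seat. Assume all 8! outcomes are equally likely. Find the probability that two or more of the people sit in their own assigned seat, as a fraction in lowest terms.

2131/8064

Favorable outcomes: Σ_{i≥2} C(8,i)·!(8-i) = 28·265 + 56·44 + 70·9 + 56·2 + 28·1 + 8·0 + 1·1 = 10655.
Total outcomes: 8! = 40320.
Probability = 10655/40320 = 2131/8064.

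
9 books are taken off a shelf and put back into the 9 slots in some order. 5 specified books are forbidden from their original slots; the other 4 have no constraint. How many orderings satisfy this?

205056

Inclusion-exclusion on the 5 forbidden self-matches:
Σ_{j=0}^{5} (-1)^j C(5,j)(9-j)!
= C(5,0)·9! - C(5,1)·8! + C(5,2)·7! - C(5,3)·6! + C(5,4)·5! - C(5,5)·4!
= 362880 - 201600 + 50400 - 7200 + 600 - 24
= 205056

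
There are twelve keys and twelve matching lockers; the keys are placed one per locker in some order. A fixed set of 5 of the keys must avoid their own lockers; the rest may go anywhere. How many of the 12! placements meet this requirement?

312273360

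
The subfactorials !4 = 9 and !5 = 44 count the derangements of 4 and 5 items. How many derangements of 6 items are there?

265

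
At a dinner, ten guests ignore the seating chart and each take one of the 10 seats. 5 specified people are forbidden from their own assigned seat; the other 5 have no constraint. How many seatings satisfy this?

2170680

Inclusion-exclusion on the 5 forbidden self-matches:
Σ_{j=0}^{5} (-1)^j C(5,j)(10-j)!
= C(5,0)·10! - C(5,1)·9! + C(5,2)·8! - C(5,3)·7! + C(5,4)·6! - C(5,5)·5!
= 3628800 - 1814400 + 403200 - 50400 + 3600 - 120
= 2170680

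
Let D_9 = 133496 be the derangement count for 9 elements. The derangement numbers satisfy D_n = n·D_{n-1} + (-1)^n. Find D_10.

D_10 = 10·133496 + 1 = 1334961.

1334961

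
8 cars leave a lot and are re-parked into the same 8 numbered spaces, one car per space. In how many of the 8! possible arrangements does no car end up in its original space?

14833

!8 is the nearest integer to 8!/e.
8! = 40320, and 40320/e ≈ 14832.90, so !8 = 14833.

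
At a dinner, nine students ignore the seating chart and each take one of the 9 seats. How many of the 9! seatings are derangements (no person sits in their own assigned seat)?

Use !n = n·!(n-1) + (-1)^n.
!9 = 9·14833 - 1 = 133496

133496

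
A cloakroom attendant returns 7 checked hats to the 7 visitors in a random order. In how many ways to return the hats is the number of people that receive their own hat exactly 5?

21

Choose which 5 of the 7 are fixed: C(7,5) = 21.
The other 2 form a derangement: !2 = 1.
Total: 21 × 1 = 21.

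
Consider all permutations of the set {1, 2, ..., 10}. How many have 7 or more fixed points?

# with exactly i fixed is C(10,i)·!(10-i); sum over i=7..10:
  i=7: C(10,7)·!3 = 120·2 = 240
  i=8: C(10,8)·!2 = 45·1 = 45
  i=9: C(10,9)·!1 = 10·0 = 0
  i=10: C(10,10)·!0 = 1·1 = 1
Total = 286.

286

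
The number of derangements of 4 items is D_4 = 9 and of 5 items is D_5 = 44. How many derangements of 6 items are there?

265

D_6 = (6-1)·(D_5 + D_4) = 5·(44 + 9) = 5·53 = 265.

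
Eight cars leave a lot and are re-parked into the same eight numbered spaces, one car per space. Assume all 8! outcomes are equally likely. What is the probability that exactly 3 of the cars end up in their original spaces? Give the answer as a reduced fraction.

Favorable outcomes: C(8,3)·!5 = 56·44 = 2464.
Total outcomes: 8! = 40320.
Probability = 2464/40320 = 11/180.

11/180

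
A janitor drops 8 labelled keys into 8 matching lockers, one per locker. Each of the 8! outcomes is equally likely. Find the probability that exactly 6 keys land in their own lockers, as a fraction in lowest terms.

1/1440

Favorable outcomes: C(8,6)·!2 = 28·1 = 28.
Total outcomes: 8! = 40320.
Probability = 28/40320 = 1/1440.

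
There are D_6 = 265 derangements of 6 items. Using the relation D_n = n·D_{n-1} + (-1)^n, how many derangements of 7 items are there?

D_7 = 7·265 - 1 = 1854.

1854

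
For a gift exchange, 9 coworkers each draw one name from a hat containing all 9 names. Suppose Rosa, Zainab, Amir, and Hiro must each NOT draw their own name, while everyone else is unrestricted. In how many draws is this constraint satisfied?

Inclusion-exclusion on the 4 forbidden self-matches:
Σ_{j=0}^{4} (-1)^j C(4,j)(9-j)!
= C(4,0)·9! - C(4,1)·8! + C(4,2)·7! - C(4,3)·6! + C(4,4)·5!
= 362880 - 161280 + 30240 - 2880 + 120
= 229080

229080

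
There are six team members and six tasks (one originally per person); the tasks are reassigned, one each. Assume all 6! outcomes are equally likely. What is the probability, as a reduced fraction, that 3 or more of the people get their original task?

Favorable outcomes: Σ_{i≥3} C(6,i)·!(6-i) = 20·2 + 15·1 + 6·0 + 1·1 = 56.
Total outcomes: 6! = 720.
Probability = 56/720 = 7/90.

7/90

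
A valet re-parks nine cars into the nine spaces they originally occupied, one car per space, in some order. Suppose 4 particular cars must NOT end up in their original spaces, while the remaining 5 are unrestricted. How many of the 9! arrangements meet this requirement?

Let A_j be the event that the j-th constrained one is fixed. By inclusion-exclusion over the 4 events:
Σ_{j=0}^{4} (-1)^j C(4,j)(9-j)!
= C(4,0)·9! - C(4,1)·8! + C(4,2)·7! - C(4,3)·6! + C(4,4)·5!
= 362880 - 161280 + 30240 - 2880 + 120
= 229080

229080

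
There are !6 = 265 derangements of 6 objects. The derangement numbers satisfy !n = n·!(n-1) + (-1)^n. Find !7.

1854

!7 = 7·265 - 1 = 1854.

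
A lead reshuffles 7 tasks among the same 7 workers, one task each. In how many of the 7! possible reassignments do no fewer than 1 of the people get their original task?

3186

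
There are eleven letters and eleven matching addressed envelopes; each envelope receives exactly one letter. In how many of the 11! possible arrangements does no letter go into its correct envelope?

14684570

The subfactorial !11 = [11!/e] (nearest integer).
11! = 39916800, and 39916800/e ≈ 14684570.08, so !11 = 14684570.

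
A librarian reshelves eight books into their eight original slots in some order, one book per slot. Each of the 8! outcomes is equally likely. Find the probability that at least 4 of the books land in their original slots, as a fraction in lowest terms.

257/13440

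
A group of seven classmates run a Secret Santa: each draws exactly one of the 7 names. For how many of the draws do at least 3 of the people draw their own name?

407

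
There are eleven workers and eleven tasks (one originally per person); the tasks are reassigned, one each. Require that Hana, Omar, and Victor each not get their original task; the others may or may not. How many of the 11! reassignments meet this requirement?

Inclusion-exclusion on the 3 forbidden self-matches:
Σ_{j=0}^{3} (-1)^j C(3,j)(11-j)!
= C(3,0)·11! - C(3,1)·10! + C(3,2)·9! - C(3,3)·8!
= 39916800 - 10886400 + 1088640 - 40320
= 30078720

30078720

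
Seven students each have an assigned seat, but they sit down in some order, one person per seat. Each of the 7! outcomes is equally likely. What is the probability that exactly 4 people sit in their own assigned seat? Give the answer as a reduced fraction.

1/72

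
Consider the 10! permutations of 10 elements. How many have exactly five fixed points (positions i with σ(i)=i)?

Choose which 5 of the 10 are fixed: C(10,5) = 252.
The remaining 5 must be deranged: !5 = 44.
Total: 252 × 44 = 11088.

11088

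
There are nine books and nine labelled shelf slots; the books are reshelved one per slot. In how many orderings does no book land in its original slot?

133496

The number of derangements of 9 is !9 = Σ_{k=0}^{9} (-1)^k·9!/k!
= 9! - 9!/1! + 9!/2! - 9!/3! + 9!/4! - 9!/5! + 9!/6! - 9!/7! + 9!/8! - 9!/9!
= 362880 - 362880 + 181440 - 60480 + 15120 - 3024 + 504 - 72 + 9 - 1
= 133496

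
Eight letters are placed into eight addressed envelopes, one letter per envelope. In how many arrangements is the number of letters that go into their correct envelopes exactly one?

14832

Choose which one of the 8 is fixed: C(8,1) = 8.
The remaining 7 must be deranged: !7 = 1854.
Total: 8 × 1854 = 14832.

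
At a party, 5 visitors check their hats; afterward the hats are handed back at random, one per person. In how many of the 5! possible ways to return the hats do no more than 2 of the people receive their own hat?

109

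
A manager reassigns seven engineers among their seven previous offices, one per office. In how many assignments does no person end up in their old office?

!7 = 7! · Σ_{k=0}^{7} (-1)^k/k!
= 7! - 7!/1! + 7!/2! - 7!/3! + 7!/4! - 7!/5! + 7!/6! - 7!/7!
= 5040 - 5040 + 2520 - 840 + 210 - 42 + 7 - 1
= 1854

1854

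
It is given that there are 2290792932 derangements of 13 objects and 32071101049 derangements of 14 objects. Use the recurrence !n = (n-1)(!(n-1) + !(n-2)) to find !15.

481066515734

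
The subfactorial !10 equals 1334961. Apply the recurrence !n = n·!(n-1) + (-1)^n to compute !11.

!11 = 11·1334961 - 1 = 14684570.

14684570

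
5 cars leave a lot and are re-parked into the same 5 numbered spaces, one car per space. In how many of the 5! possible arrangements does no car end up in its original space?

44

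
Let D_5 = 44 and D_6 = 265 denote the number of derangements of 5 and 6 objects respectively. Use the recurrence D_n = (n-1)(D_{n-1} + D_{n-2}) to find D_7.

D_7 = (7-1)·(D_6 + D_5) = 6·(265 + 44) = 6·309 = 1854.

1854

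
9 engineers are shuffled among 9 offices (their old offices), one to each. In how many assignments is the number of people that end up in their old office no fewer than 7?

37

Sum C(9,i)·!(9-i) for i = 7..9:
  i=7: C(9,7)·!2 = 36·1 = 36
  i=8: C(9,8)·!1 = 9·0 = 0
  i=9: C(9,9)·!0 = 1·1 = 1
Total = 37.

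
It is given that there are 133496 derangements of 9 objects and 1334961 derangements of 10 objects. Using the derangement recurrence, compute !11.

14684570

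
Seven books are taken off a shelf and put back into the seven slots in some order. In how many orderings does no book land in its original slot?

1854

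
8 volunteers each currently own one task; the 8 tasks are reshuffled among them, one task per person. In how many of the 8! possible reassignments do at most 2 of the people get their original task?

Sum C(8,i)·!(8-i) for i = 0..2:
  i=0: C(8,0)·!8 = 1·14833 = 14833
  i=1: C(8,1)·!7 = 8·1854 = 14832
  i=2: C(8,2)·!6 = 28·265 = 7420
Total = 37085.

37085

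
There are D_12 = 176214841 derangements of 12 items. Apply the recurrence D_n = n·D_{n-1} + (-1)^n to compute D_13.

2290792932

D_13 = 13·176214841 - 1 = 2290792932.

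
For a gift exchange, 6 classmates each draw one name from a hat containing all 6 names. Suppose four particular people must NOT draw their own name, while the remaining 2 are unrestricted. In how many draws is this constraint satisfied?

362

Inclusion-exclusion on the 4 forbidden self-matches:
Σ_{j=0}^{4} (-1)^j C(4,j)(6-j)!
= C(4,0)·6! - C(4,1)·5! + C(4,2)·4! - C(4,3)·3! + C(4,4)·2!
= 720 - 480 + 144 - 24 + 2
= 362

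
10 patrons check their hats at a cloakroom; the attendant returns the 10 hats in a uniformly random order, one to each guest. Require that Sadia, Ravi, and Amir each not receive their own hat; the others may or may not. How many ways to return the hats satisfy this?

Inclusion-exclusion on the 3 forbidden self-matches:
Σ_{j=0}^{3} (-1)^j C(3,j)(10-j)!
= C(3,0)·10! - C(3,1)·9! + C(3,2)·8! - C(3,3)·7!
= 3628800 - 1088640 + 120960 - 5040
= 2656080

2656080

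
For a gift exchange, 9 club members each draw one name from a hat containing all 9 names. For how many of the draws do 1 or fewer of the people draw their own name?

Sum C(9,i)·!(9-i) for i = 0..1:
  i=0: C(9,0)·!9 = 1·133496 = 133496
  i=1: C(9,1)·!8 = 9·14833 = 133497
Total = 266993.

266993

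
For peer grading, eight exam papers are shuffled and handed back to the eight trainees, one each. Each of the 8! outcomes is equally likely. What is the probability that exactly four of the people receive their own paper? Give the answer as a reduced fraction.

1/64

Favorable outcomes: C(8,4)·!4 = 70·9 = 630.
Total outcomes: 8! = 40320.
Probability = 630/40320 = 1/64.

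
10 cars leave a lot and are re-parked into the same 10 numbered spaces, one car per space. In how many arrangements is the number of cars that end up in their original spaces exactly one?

Pick the single fixed position: C(10,1) = 10 ways.
The other 9 form a derangement: !9 = 133496.
Total: 10 × 133496 = 1334960.

1334960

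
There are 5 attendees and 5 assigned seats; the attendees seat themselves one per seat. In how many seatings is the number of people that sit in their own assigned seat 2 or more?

31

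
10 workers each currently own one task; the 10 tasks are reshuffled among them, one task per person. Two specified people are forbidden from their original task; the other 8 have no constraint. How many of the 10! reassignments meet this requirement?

2943360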